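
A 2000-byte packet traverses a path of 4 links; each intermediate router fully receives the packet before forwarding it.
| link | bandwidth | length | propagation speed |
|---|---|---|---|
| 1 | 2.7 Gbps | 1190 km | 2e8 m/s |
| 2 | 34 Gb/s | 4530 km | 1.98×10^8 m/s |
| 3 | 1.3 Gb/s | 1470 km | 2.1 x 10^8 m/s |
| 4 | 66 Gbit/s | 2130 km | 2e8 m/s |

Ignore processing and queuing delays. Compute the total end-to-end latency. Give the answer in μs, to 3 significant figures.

46500 μs

L = 2000 × 8 = 16000 bits.
Transmission delays (L/R per hop): 5.92593, 0.470588, 12.3077, 0.242424 μs; sum = 18.9466 μs.
Propagation delays (d/s per hop): 5950, 22878.8, 7000, 10650 μs; sum = 46478.8 μs.
End-to-end = 46500 μs.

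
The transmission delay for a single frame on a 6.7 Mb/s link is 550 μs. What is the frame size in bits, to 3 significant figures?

3690 bits

L = R × t_tx = 6700000 b/s × 0.00055 s = 3685 bits.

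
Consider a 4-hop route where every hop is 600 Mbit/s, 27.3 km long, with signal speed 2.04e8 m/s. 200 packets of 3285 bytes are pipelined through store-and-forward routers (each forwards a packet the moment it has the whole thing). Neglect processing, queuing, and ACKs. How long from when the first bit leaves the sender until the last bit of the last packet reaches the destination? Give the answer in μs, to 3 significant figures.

9430 μs

Per-hop transmission t_tx = L/R = 26280/600000000 = 43.8 μs.
Per-hop propagation t_prop = 27300/204000000 = 133.824 μs.
Pipeline fill: first packet needs 4·t_tx to clear all hops; remaining 199 packets each add one t_tx.
Total = (4+200-1)·t_tx + 4·t_prop = 203·43.8 + 4·133.824 = 9430 μs.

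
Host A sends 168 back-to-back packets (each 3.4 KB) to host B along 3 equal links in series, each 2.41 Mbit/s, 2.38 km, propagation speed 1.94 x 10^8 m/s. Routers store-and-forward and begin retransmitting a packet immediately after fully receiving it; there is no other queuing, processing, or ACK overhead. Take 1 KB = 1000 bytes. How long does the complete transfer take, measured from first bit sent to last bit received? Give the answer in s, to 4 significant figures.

1.919 s

Per-hop transmission t_tx = L/R = 27200/2410000 = 0.0112863 s.
Per-hop propagation t_prop = 2380/194000000 = 1.2268e-05 s.
Pipeline fill: first packet needs 3·t_tx to clear all hops; remaining 167 packets each add one t_tx.
Total = (3+168-1)·t_tx + 3·t_prop = 170·0.0112863 + 3·1.2268e-05 = 1.919 s.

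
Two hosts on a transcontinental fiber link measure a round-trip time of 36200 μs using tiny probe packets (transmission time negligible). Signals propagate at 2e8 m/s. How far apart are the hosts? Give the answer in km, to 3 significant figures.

One-way propagation = RTT/2 = 18100 μs.
d = s × t = 200000000 × 0.0181 = 3620 km.

3620 km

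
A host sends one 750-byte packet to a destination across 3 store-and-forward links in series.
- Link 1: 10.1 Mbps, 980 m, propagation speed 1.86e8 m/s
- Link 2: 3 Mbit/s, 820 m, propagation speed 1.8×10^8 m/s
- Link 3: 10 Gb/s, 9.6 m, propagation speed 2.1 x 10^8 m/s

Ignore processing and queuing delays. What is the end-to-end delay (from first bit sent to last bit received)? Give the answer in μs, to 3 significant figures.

L = 750 × 8 = 6000 bits.
Transmission delays (L/R per hop): 594.059, 2000, 0.6 μs; sum = 2594.66 μs.
Propagation delays (d/s per hop): 5.26882, 4.55556, 0.0457143 μs; sum = 9.87009 μs.
End-to-end = 2600 μs.

2600 μs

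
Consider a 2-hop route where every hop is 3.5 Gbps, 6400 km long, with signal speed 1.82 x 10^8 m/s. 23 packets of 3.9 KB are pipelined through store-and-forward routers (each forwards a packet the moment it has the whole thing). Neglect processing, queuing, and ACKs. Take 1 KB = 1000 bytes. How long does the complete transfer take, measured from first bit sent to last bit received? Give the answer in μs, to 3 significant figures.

70500 μs

Per-hop transmission t_tx = L/R = 31200/3500000000 = 8.91429 μs.
Per-hop propagation t_prop = 6400000/182000000 = 35164.8 μs.
Pipeline fill: first packet needs 2·t_tx to clear all hops; remaining 22 packets each add one t_tx.
Total = (2+23-1)·t_tx + 2·t_prop = 24·8.91429 + 2·35164.8 = 70500 μs.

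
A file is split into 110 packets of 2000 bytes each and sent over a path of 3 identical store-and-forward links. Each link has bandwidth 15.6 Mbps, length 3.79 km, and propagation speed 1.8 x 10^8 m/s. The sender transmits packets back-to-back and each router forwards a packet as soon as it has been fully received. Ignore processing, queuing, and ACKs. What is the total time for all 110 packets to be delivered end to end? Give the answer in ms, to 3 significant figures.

Per-hop transmission t_tx = L/R = 16000/15600000 = 1.02564 ms.
Per-hop propagation t_prop = 3790/180000000 = 0.0210556 ms.
Pipeline fill: first packet needs 3·t_tx to clear all hops; remaining 109 packets each add one t_tx.
Total = (3+110-1)·t_tx + 3·t_prop = 112·1.02564 + 3·0.0210556 = 115 ms.

115 ms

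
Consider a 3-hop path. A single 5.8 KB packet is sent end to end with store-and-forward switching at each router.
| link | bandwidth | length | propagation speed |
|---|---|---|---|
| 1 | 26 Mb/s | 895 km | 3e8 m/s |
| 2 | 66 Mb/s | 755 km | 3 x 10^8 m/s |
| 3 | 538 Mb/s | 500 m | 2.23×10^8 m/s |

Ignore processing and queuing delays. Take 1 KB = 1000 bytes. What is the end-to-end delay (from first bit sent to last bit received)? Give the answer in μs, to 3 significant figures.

L = 46400 bits.
Transmission delays (L/R per hop): 1784.62, 703.03, 86.2454 μs; sum = 2573.89 μs.
Propagation delays (d/s per hop): 2983.33, 2516.67, 2.24215 μs; sum = 5502.24 μs.
End-to-end = 8080 μs.

8080 μs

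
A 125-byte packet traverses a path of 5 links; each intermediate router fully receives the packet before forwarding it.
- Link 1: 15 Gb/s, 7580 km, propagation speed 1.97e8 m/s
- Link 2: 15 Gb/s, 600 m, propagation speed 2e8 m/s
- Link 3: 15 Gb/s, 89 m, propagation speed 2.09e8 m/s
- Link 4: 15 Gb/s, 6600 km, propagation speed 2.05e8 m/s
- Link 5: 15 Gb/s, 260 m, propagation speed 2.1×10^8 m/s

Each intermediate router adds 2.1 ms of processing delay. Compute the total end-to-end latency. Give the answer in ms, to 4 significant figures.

79.08 ms

L = 125 × 8 = 1000 bits.
Transmission delay per hop = L/R = 1000/15000000000 = 6.66667e-05 ms; 5 hops → 0.000333333 ms.
Propagation delays (d/s per hop): 38.4772, 0.003, 0.000425837, 32.1951, 0.0012381 ms; sum = 70.6769 ms.
Processing at 4 router(s): 4 × 2.1 ms = 8.4 ms.
End-to-end = 79.08 ms.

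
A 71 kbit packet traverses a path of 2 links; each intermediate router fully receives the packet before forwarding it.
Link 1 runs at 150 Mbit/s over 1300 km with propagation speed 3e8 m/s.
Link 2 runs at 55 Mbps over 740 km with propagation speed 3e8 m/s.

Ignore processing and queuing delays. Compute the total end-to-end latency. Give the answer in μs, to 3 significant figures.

8560 μs

L = 71000 bits.
Transmission delays (L/R per hop): 473.333, 1290.91 μs; sum = 1764.24 μs.
Propagation delays (d/s per hop): 4333.33, 2466.67 μs; sum = 6800 μs.
End-to-end = 8560 μs.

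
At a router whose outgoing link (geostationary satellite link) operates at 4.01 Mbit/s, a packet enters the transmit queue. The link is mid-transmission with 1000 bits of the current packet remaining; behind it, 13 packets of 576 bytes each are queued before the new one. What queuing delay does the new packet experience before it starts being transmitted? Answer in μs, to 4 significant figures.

15190 μs

Each queued packet: L/R = 4608/4010000 = 1149.13 μs.
13 queued → 14938.7 μs.
Plus remaining 1000 bits of current packet: 249.377 μs.
Queuing delay = 15190 μs.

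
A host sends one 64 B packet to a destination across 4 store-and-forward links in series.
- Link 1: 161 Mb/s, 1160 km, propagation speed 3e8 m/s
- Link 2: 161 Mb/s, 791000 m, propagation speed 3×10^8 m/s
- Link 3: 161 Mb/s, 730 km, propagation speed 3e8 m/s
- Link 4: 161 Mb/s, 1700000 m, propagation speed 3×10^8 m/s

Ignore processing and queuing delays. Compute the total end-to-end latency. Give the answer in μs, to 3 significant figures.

14600 μs

L = 64 × 8 = 512 bits.
Transmission delay per hop = L/R = 512/161000000 = 3.18012 μs; 4 hops → 12.7205 μs.
Propagation delays (d/s per hop): 3866.67, 2636.67, 2433.33, 5666.67 μs; sum = 14603.3 μs.
End-to-end = 14600 μs.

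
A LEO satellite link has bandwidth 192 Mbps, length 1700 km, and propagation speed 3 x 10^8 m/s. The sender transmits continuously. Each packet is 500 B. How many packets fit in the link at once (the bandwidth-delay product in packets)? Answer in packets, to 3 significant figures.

272 packets

Propagation delay = 1700000 / 300000000 = 0.00566667 s.
BDP = R × t_prop = 192000000 × 0.00566667 = 1088000 bits.
In packets of 4000 bits: 272 packets.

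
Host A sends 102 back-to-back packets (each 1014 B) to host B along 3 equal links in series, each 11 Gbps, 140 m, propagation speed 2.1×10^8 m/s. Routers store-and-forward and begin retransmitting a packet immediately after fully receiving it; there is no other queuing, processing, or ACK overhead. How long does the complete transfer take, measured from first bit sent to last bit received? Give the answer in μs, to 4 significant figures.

Per-hop transmission t_tx = L/R = 8112/11000000000 = 0.737455 μs.
Per-hop propagation t_prop = 140/210000000 = 0.666667 μs.
Pipeline fill: first packet needs 3·t_tx to clear all hops; remaining 101 packets each add one t_tx.
Total = (3+102-1)·t_tx + 3·t_prop = 104·0.737455 + 3·0.666667 = 78.70 μs.

78.70 μs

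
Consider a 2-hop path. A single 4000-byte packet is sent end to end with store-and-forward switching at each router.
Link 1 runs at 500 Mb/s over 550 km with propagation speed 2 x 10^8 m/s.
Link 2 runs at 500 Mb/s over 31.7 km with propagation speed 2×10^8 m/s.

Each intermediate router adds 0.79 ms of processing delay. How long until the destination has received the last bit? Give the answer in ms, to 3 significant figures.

3.83 ms

L = 4000 × 8 = 32000 bits.
Transmission delay per hop = L/R = 32000/500000000 = 0.064 ms; 2 hops → 0.128 ms.
Propagation delays (d/s per hop): 2.75, 0.1585 ms; sum = 2.9085 ms.
Processing at 1 router(s): 1 × 0.79 ms = 0.79 ms.
End-to-end = 3.83 ms.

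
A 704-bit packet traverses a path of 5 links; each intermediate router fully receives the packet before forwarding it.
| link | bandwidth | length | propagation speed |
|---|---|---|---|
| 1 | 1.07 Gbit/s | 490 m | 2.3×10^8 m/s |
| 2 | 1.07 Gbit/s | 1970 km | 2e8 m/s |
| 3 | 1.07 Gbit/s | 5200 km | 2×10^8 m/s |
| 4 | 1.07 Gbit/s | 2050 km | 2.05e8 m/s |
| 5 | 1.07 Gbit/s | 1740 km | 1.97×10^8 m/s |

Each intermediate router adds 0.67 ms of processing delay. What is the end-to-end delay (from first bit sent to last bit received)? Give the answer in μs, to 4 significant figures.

57370 μs

Transmission delay per hop = L/R = 704/1.07e+09 = 0.657944 μs; 5 hops → 3.28972 μs.
Propagation delays (d/s per hop): 2.13043, 9850, 26000, 10000, 8832.49 μs; sum = 54684.6 μs.
Processing at 4 router(s): 4 × 0.67 ms = 2680 μs.
End-to-end = 57370 μs.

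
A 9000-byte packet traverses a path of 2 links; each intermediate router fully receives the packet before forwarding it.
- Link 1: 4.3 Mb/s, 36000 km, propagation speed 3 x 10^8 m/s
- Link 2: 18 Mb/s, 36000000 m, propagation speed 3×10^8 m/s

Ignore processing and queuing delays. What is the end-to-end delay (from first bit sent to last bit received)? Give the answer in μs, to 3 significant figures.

L = 9000 × 8 = 72000 bits.
Transmission delays (L/R per hop): 16744.2, 4000 μs; sum = 20744.2 μs.
Propagation delays (d/s per hop): 120000, 120000 μs; sum = 240000 μs.
End-to-end = 261000 μs.

261000 μs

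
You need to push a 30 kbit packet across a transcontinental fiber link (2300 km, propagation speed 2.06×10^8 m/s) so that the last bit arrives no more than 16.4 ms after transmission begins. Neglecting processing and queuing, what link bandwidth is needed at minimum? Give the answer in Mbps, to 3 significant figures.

Propagation delay = 2300000 / 206000000 = 11.165 ms.
Transmission budget = 16.4 − 11.165 = 5.23495 ms.
R ≥ L / t_tx = 30000 bits / 0.00523495 s = 5.73 Mbps.

5.73 Mbps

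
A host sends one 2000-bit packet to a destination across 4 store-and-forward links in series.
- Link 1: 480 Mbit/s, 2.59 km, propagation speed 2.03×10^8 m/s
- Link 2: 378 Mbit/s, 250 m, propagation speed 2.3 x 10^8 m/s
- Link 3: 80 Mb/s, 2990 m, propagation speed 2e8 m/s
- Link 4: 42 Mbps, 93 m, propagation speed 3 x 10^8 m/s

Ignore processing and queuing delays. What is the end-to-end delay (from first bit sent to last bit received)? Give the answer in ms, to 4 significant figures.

0.1112 ms

Transmission delays (L/R per hop): 0.00416667, 0.00529101, 0.025, 0.047619 ms; sum = 0.0820767 ms.
Propagation delays (d/s per hop): 0.0127586, 0.00108696, 0.01495, 0.00031 ms; sum = 0.0291056 ms.
End-to-end = 0.1112 ms.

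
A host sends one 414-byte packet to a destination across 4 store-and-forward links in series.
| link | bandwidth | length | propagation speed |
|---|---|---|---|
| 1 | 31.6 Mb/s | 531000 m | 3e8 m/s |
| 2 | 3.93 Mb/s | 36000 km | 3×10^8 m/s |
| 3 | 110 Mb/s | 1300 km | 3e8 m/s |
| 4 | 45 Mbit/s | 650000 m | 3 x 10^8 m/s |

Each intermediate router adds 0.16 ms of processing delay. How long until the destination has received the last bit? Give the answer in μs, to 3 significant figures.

130000 μs

L = 414 × 8 = 3312 bits.
Transmission delays (L/R per hop): 104.81, 842.748, 30.1091, 73.6 μs; sum = 1051.27 μs.
Propagation delays (d/s per hop): 1770, 120000, 4333.33, 2166.67 μs; sum = 128270 μs.
Processing at 3 router(s): 3 × 0.16 ms = 480 μs.
End-to-end = 130000 μs.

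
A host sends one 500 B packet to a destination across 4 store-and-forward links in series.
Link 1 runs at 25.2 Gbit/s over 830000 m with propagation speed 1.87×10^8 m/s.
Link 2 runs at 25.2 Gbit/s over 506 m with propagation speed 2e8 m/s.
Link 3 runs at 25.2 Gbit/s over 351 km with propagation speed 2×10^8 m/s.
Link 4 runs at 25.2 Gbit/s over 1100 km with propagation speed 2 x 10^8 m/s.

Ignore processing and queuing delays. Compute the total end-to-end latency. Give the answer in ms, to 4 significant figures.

L = 500 × 8 = 4000 bits.
Transmission delay per hop = L/R = 4000/25200000000 = 0.00015873 ms; 4 hops → 0.000634921 ms.
Propagation delays (d/s per hop): 4.4385, 0.00253, 1.755, 5.5 ms; sum = 11.696 ms.
End-to-end = 11.70 ms.

11.70 ms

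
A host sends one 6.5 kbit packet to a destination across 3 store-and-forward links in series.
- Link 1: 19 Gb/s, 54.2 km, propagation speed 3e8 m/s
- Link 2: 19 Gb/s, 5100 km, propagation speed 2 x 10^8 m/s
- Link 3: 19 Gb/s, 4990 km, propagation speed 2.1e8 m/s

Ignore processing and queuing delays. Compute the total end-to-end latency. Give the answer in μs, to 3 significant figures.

L = 6500 bits.
Transmission delay per hop = L/R = 6500/19000000000 = 0.342105 μs; 3 hops → 1.02632 μs.
Propagation delays (d/s per hop): 180.667, 25500, 23761.9 μs; sum = 49442.6 μs.
End-to-end = 49400 μs.

49400 μs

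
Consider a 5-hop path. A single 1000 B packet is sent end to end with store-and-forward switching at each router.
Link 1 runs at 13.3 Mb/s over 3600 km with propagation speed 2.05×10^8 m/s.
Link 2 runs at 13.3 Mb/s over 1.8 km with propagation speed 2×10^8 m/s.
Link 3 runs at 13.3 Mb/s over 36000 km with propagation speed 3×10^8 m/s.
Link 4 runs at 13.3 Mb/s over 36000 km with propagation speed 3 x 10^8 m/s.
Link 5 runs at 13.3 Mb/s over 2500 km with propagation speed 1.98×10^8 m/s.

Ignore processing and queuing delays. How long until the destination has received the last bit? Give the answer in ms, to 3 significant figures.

273 ms

L = 1000 × 8 = 8000 bits.
Transmission delay per hop = L/R = 8000/13300000 = 0.601504 ms; 5 hops → 3.00752 ms.
Propagation delays (d/s per hop): 17.561, 0.009, 120, 120, 12.6263 ms; sum = 270.196 ms.
End-to-end = 273 ms.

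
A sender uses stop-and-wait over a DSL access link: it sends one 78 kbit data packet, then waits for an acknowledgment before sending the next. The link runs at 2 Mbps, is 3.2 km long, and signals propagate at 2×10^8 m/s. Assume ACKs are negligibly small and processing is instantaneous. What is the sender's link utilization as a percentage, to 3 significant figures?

t_tx = L/R = 78000/2000000 = 0.039 s.
t_prop = 3200/200000000 = 1.6e-05 s; RTT = 3.2e-05 s.
Cycle = t_tx + RTT = 0.039032 s.
Utilization = t_tx / cycle = 0.039/0.039032 = 99.9 %.

99.9 %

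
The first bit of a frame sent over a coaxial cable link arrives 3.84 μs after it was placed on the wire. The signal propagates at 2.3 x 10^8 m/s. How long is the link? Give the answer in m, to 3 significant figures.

d = s × t_prop = 2.3e+08 × 3.84e-06 = 883 m.

883 m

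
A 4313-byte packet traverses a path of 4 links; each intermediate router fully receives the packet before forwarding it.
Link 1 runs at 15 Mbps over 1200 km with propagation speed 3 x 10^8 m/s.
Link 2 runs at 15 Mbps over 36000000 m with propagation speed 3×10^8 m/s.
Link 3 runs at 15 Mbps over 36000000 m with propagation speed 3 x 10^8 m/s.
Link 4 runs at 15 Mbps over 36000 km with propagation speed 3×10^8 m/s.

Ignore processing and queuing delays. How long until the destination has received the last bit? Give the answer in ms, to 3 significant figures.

L = 4313 × 8 = 34504 bits.
Transmission delay per hop = L/R = 34504/15000000 = 2.30027 ms; 4 hops → 9.20107 ms.
Propagation delays (d/s per hop): 4, 120, 120, 120 ms; sum = 364 ms.
End-to-end = 373 ms.

373 ms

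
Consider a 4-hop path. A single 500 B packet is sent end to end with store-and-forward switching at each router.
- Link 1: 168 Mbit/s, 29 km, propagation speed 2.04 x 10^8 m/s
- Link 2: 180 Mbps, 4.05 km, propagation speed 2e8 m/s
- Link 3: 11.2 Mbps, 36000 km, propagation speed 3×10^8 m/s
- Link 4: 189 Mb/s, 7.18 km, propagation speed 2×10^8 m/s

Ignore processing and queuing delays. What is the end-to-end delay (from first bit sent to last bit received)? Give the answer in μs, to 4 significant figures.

L = 500 × 8 = 4000 bits.
Transmission delays (L/R per hop): 23.8095, 22.2222, 357.143, 21.164 μs; sum = 424.339 μs.
Propagation delays (d/s per hop): 142.157, 20.25, 120000, 35.9 μs; sum = 120198 μs.
End-to-end = 120600 μs.

120600 μs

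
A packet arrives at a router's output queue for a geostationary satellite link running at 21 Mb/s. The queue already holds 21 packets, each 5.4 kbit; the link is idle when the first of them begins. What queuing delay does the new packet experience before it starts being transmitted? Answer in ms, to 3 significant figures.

5.40 ms

Each queued packet: L/R = 5400/21000000 = 0.257143 ms.
21 queued → 5.4 ms.
Queuing delay = 5.40 ms.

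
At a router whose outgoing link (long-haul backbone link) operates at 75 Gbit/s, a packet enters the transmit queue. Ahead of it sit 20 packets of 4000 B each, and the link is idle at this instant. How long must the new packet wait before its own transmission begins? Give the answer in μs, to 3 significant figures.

Each queued packet: L/R = 32000/75000000000 = 0.426667 μs.
20 queued → 8.53333 μs.
Queuing delay = 8.53 μs.

8.53 μs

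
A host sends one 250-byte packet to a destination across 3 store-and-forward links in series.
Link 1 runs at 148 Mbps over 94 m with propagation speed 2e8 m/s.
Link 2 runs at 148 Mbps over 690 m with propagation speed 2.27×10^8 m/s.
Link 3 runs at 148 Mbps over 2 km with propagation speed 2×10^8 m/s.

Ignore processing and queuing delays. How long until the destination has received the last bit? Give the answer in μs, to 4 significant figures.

54.05 μs

L = 250 × 8 = 2000 bits.
Transmission delay per hop = L/R = 2000/148000000 = 13.5135 μs; 3 hops → 40.5405 μs.
Propagation delays (d/s per hop): 0.47, 3.03965, 10 μs; sum = 13.5096 μs.
End-to-end = 54.05 μs.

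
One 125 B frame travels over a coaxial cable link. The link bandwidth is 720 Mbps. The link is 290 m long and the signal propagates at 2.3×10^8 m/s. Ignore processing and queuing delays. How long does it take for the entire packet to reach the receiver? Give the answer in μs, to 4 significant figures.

2.650 μs

L = 125 × 8 = 1000 bits.
Transmission delay = L/R = 1000 / 720000000 = 1.38889 μs.
Propagation delay = d/s = 290 m / 2.3e+08 m/s = 1.26087 μs.
Total = 2.650 μs.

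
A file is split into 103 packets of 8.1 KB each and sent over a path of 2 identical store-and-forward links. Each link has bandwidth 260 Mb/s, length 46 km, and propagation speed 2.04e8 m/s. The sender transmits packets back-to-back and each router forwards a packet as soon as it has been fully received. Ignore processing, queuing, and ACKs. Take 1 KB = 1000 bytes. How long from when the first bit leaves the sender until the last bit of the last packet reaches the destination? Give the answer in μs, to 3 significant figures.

Per-hop transmission t_tx = L/R = 64800/260000000 = 249.231 μs.
Per-hop propagation t_prop = 46000/204000000 = 225.49 μs.
Pipeline fill: first packet needs 2·t_tx to clear all hops; remaining 102 packets each add one t_tx.
Total = (2+103-1)·t_tx + 2·t_prop = 104·249.231 + 2·225.49 = 26400 μs.

26400 μs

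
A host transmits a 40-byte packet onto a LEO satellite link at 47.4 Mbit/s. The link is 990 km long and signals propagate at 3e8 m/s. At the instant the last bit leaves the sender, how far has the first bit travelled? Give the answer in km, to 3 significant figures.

t_tx = L/R = 320/47400000 = 6.75105e-06 s.
Distance = s × t_tx = 300000000 × 6.75105e-06 = 2.03 km.

2.03 km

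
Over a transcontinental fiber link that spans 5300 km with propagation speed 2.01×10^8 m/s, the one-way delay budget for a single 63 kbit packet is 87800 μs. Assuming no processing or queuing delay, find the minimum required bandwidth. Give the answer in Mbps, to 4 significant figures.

1.026 Mbps

Propagation delay = 5300000 / 2.01e+08 = 26368.2 μs.
Transmission budget = 87800 − 26368.2 = 61431.8 μs.
R ≥ L / t_tx = 63000 bits / 0.0614318 s = 1.026 Mbps.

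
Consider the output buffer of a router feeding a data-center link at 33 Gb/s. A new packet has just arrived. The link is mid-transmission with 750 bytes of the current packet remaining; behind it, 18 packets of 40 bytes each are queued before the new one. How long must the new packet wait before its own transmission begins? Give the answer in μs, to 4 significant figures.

Each queued packet: L/R = 320/33000000000 = 0.00969697 μs.
18 queued → 0.174545 μs.
Plus remaining 6000 bits of current packet: 0.181818 μs.
Queuing delay = 0.3564 μs.

0.3564 μs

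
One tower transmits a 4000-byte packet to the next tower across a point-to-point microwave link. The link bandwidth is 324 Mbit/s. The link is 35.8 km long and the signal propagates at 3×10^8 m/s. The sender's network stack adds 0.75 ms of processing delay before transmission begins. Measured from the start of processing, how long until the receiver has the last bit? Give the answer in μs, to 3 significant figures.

968 μs

L = 4000 × 8 = 32000 bits.
Transmission delay = L/R = 32000 / 324000000 = 98.7654 μs.
Propagation delay = d/s = 35800 m / 300000000 m/s = 119.333 μs.
Plus processing delay 0.75 ms = 750 μs.
Total = 968 μs.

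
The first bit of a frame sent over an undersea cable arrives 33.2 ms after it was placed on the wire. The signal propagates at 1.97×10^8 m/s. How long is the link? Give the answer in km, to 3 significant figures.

d = s × t_prop = 197000000 × 0.0332 = 6540 km.

6540 km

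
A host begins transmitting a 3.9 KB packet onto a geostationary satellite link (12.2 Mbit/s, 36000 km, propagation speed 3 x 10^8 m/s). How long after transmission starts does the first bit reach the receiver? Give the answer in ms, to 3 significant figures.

120 ms

First bit experiences only propagation delay: d/s = 36000000/300000000 = 120 ms.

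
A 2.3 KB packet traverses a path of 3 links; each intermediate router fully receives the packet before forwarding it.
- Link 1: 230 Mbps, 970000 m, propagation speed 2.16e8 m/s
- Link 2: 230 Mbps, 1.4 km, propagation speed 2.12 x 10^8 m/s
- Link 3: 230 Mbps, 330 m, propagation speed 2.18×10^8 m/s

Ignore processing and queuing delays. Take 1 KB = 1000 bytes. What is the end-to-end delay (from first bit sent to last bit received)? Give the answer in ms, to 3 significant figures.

4.74 ms

L = 18400 bits.
Transmission delay per hop = L/R = 18400/230000000 = 0.08 ms; 3 hops → 0.24 ms.
Propagation delays (d/s per hop): 4.49074, 0.00660377, 0.00151376 ms; sum = 4.49886 ms.
End-to-end = 4.74 ms.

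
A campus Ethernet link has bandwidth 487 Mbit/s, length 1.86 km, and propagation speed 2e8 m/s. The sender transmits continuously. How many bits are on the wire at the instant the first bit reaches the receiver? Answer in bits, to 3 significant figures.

4530 bits

Propagation delay = 1860 / 200000000 = 9.3e-06 s.
BDP = R × t_prop = 487000000 × 9.3e-06 = 4529.1 bits.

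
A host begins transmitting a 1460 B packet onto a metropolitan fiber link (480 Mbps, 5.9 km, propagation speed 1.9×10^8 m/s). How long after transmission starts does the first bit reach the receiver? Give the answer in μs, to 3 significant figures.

31.1 μs

First bit experiences only propagation delay: d/s = 5900/190000000 = 31.1 μs.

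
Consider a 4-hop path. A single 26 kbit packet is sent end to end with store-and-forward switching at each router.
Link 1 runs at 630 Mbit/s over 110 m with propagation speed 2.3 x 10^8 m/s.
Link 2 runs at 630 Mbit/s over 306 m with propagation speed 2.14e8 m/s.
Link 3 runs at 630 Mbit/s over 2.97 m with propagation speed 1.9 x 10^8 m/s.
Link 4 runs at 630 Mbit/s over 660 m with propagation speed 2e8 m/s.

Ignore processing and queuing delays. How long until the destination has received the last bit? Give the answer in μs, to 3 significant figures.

L = 26000 bits.
Transmission delay per hop = L/R = 26000/630000000 = 41.2698 μs; 4 hops → 165.079 μs.
Propagation delays (d/s per hop): 0.478261, 1.42991, 0.0156316, 3.3 μs; sum = 5.2238 μs.
End-to-end = 170 μs.

170 μs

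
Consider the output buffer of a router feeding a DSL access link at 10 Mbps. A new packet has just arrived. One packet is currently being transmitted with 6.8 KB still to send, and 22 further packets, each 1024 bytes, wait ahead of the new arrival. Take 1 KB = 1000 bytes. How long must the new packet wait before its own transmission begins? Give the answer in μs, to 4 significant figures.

23460 μs

Each queued packet: L/R = 8192/10000000 = 819.2 μs.
22 queued → 18022.4 μs.
Plus remaining 54400 bits of current packet: 5440 μs.
Queuing delay = 23460 μs.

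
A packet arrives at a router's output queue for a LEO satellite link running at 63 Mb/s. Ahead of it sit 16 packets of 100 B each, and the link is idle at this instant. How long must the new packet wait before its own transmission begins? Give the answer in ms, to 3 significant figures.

0.203 ms

Each queued packet: L/R = 800/63000000 = 0.0126984 ms.
16 queued → 0.203175 ms.
Queuing delay = 0.203 ms.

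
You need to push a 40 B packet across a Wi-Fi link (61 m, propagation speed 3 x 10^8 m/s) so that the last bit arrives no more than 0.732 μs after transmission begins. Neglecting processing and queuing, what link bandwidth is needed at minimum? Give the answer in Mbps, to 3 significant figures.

605 Mbps

L = 320 bits.
Propagation delay = 61 / 300000000 = 0.203333 μs.
Transmission budget = 0.732 − 0.203333 = 0.528667 μs.
R ≥ L / t_tx = 320 bits / 5.28667e-07 s = 605 Mbps.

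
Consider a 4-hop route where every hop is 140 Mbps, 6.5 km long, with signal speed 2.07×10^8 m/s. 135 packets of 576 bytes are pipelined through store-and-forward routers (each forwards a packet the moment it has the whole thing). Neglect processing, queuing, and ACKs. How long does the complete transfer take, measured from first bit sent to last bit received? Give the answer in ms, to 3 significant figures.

Per-hop transmission t_tx = L/R = 4608/140000000 = 0.0329143 ms.
Per-hop propagation t_prop = 6500/2.07e+08 = 0.031401 ms.
Pipeline fill: first packet needs 4·t_tx to clear all hops; remaining 134 packets each add one t_tx.
Total = (4+135-1)·t_tx + 4·t_prop = 138·0.0329143 + 4·0.031401 = 4.67 ms.

4.67 ms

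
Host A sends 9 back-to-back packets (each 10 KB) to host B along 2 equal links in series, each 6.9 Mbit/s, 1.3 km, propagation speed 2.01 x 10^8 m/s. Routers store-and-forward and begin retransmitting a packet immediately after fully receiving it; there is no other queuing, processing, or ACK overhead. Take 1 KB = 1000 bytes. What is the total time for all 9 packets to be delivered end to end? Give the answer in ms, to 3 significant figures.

116 ms

Per-hop transmission t_tx = L/R = 80000/6900000 = 11.5942 ms.
Per-hop propagation t_prop = 1300/2.01e+08 = 0.00646766 ms.
Pipeline fill: first packet needs 2·t_tx to clear all hops; remaining 8 packets each add one t_tx.
Total = (2+9-1)·t_tx + 2·t_prop = 10·11.5942 + 2·0.00646766 = 116 ms.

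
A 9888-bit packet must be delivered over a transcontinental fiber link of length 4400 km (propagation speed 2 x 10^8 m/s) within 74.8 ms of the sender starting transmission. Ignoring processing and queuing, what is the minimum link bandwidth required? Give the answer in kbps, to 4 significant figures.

Propagation delay = 4400000 / 200000000 = 22 ms.
Transmission budget = 74.8 − 22 = 52.8 ms.
R ≥ L / t_tx = 9888 bits / 0.0528 s = 187.3 kbps.

187.3 kbps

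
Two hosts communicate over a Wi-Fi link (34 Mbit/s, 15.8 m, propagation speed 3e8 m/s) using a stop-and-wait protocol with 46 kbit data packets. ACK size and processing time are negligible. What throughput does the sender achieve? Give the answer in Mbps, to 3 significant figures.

34.0 Mbps

t_tx = L/R = 46000/34000000 = 0.00135294 s.
t_prop = 15.8/300000000 = 5.26667e-08 s; RTT = 1.05333e-07 s.
Cycle = t_tx + RTT = 0.00135305 s.
Throughput = L / cycle = 46000 / 0.00135305 = 34.0 Mbps.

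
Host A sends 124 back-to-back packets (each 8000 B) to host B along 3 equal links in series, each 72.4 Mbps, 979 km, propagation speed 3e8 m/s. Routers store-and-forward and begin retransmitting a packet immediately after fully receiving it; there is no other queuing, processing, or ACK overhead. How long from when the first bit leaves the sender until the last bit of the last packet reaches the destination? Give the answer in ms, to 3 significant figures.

Per-hop transmission t_tx = L/R = 64000/72400000 = 0.883978 ms.
Per-hop propagation t_prop = 979000/300000000 = 3.26333 ms.
Pipeline fill: first packet needs 3·t_tx to clear all hops; remaining 123 packets each add one t_tx.
Total = (3+124-1)·t_tx + 3·t_prop = 126·0.883978 + 3·3.26333 = 121 ms.

121 ms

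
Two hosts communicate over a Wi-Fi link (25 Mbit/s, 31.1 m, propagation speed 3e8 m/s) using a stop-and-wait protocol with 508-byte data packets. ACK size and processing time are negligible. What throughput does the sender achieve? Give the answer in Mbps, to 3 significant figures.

25.0 Mbps

t_tx = L/R = 4064/25000000 = 0.00016256 s.
t_prop = 31.1/300000000 = 1.03667e-07 s; RTT = 2.07333e-07 s.
Cycle = t_tx + RTT = 0.000162767 s.
Throughput = L / cycle = 4064 / 0.000162767 = 25.0 Mbps.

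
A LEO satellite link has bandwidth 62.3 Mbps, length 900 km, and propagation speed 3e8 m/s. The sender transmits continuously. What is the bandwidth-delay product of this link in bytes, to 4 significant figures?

Propagation delay = 900000 / 300000000 = 0.003 s.
BDP = R × t_prop = 62300000 × 0.003 = 186900 bits.
In bytes: 186900/8 = 23360 bytes.

23360 bytes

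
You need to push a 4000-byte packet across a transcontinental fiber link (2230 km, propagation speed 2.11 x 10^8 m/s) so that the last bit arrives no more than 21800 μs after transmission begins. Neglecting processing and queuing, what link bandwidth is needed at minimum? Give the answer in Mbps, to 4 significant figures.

L = 32000 bits.
Propagation delay = 2230000 / 211000000 = 10568.7 μs.
Transmission budget = 21800 − 10568.7 = 11231.3 μs.
R ≥ L / t_tx = 32000 bits / 0.0112313 s = 2.849 Mbps.

2.849 Mbps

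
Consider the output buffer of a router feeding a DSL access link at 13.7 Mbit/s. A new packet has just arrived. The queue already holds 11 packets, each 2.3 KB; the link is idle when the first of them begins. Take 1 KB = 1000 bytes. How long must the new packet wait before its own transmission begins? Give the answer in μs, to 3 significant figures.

14800 μs

Each queued packet: L/R = 18400/13700000 = 1343.07 μs.
11 queued → 14773.7 μs.
Queuing delay = 14800 μs.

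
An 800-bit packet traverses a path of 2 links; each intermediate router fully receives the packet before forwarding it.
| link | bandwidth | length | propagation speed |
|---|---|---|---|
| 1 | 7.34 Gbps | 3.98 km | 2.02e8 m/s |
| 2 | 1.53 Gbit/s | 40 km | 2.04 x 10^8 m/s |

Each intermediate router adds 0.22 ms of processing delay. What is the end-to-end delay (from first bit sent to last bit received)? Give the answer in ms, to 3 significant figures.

Transmission delays (L/R per hop): 0.000108992, 0.000522876 ms; sum = 0.000631868 ms.
Propagation delays (d/s per hop): 0.019703, 0.196078 ms; sum = 0.215781 ms.
Processing at 1 router(s): 1 × 0.22 ms = 0.22 ms.
End-to-end = 0.436 ms.

0.436 ms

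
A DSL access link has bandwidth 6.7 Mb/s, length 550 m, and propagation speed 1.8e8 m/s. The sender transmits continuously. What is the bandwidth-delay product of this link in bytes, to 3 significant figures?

Propagation delay = 550 / 180000000 = 3.05556e-06 s.
BDP = R × t_prop = 6700000 × 3.05556e-06 = 20.4722 bits.
In bytes: 20.4722/8 = 2.56 bytes.

2.56 bytes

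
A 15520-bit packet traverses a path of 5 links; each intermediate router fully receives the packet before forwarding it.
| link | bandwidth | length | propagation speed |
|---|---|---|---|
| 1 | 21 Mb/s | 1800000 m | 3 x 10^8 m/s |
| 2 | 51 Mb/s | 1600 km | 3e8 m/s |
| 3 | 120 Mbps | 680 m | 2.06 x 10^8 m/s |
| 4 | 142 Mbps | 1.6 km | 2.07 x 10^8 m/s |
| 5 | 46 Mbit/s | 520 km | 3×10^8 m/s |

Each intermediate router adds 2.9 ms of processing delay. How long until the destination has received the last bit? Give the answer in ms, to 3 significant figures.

26.3 ms

Transmission delays (L/R per hop): 0.739048, 0.304314, 0.129333, 0.109296, 0.337391 ms; sum = 1.61938 ms.
Propagation delays (d/s per hop): 6, 5.33333, 0.00330097, 0.00772947, 1.73333 ms; sum = 13.0777 ms.
Processing at 4 router(s): 4 × 2.9 ms = 11.6 ms.
End-to-end = 26.3 ms.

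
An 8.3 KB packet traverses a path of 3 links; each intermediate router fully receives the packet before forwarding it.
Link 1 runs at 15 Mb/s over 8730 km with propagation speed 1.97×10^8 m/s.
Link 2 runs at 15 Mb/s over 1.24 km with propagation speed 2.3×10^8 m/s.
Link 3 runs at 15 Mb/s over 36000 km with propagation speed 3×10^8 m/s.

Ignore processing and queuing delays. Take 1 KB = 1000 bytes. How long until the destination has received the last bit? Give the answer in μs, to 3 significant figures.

178000 μs

L = 66400 bits.
Transmission delay per hop = L/R = 66400/15000000 = 4426.67 μs; 3 hops → 13280 μs.
Propagation delays (d/s per hop): 44314.7, 5.3913, 120000 μs; sum = 164320 μs.
End-to-end = 178000 μs.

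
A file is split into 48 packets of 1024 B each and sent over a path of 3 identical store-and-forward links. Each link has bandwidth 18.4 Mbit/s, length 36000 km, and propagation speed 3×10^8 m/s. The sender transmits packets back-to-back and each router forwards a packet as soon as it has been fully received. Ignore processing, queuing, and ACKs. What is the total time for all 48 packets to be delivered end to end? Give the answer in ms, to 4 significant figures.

Per-hop transmission t_tx = L/R = 8192/18400000 = 0.445217 ms.
Per-hop propagation t_prop = 36000000/300000000 = 120 ms.
Pipeline fill: first packet needs 3·t_tx to clear all hops; remaining 47 packets each add one t_tx.
Total = (3+48-1)·t_tx + 3·t_prop = 50·0.445217 + 3·120 = 382.3 ms.

382.3 ms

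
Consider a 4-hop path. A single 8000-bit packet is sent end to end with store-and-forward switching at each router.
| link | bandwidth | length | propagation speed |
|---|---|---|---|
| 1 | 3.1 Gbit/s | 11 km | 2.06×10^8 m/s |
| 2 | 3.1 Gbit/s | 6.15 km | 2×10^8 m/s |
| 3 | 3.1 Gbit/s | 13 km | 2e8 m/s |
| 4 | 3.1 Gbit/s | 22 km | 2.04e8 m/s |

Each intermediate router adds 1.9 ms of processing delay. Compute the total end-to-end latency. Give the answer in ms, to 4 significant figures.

Transmission delay per hop = L/R = 8000/3100000000 = 0.00258065 ms; 4 hops → 0.0103226 ms.
Propagation delays (d/s per hop): 0.0533981, 0.03075, 0.065, 0.107843 ms; sum = 0.256991 ms.
Processing at 3 router(s): 3 × 1.9 ms = 5.7 ms.
End-to-end = 5.967 ms.

5.967 ms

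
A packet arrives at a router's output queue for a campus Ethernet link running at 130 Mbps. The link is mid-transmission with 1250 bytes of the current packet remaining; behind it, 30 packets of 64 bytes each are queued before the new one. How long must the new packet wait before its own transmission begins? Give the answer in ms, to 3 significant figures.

Each queued packet: L/R = 512/130000000 = 0.00393846 ms.
30 queued → 0.118154 ms.
Plus remaining 10000 bits of current packet: 0.0769231 ms.
Queuing delay = 0.195 ms.

0.195 ms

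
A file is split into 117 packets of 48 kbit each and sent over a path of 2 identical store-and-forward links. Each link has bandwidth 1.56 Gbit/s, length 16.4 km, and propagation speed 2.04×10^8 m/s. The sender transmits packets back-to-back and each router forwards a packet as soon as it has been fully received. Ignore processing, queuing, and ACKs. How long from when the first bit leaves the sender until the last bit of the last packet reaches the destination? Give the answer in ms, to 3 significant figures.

3.79 ms

Per-hop transmission t_tx = L/R = 48000/1560000000 = 0.0307692 ms.
Per-hop propagation t_prop = 16400/204000000 = 0.0803922 ms.
Pipeline fill: first packet needs 2·t_tx to clear all hops; remaining 116 packets each add one t_tx.
Total = (2+117-1)·t_tx + 2·t_prop = 118·0.0307692 + 2·0.0803922 = 3.79 ms.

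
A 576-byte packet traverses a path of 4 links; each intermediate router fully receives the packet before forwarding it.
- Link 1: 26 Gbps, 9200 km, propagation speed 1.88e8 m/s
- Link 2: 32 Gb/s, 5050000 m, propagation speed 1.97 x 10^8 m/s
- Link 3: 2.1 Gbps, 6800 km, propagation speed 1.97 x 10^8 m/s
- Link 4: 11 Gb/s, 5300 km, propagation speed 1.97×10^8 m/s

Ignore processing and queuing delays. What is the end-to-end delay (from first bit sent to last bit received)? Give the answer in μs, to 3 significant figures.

136000 μs

L = 576 × 8 = 4608 bits.
Transmission delays (L/R per hop): 0.177231, 0.144, 2.19429, 0.418909 μs; sum = 2.93443 μs.
Propagation delays (d/s per hop): 48936.2, 25634.5, 34517.8, 26903.6 μs; sum = 135992 μs.
End-to-end = 136000 μs.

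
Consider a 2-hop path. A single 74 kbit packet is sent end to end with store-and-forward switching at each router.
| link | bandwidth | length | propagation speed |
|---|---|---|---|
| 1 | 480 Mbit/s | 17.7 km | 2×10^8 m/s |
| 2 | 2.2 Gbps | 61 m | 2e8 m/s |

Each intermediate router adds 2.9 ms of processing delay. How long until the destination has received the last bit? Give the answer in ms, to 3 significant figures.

3.18 ms

L = 74000 bits.
Transmission delays (L/R per hop): 0.154167, 0.0336364 ms; sum = 0.187803 ms.
Propagation delays (d/s per hop): 0.0885, 0.000305 ms; sum = 0.088805 ms.
Processing at 1 router(s): 1 × 2.9 ms = 2.9 ms.
End-to-end = 3.18 ms.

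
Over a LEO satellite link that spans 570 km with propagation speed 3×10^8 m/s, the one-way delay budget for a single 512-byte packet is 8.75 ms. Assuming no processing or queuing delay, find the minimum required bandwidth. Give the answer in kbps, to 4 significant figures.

598.0 kbps

L = 4096 bits.
Propagation delay = 570000 / 300000000 = 1.9 ms.
Transmission budget = 8.75 − 1.9 = 6.85 ms.
R ≥ L / t_tx = 4096 bits / 0.00685 s = 598.0 kbps.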